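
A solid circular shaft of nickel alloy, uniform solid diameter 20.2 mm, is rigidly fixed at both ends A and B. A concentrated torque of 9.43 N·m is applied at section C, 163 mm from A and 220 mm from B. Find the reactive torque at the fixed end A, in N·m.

5.42 N·m

With uniform GJ and both ends fixed, compatibility θ_AC = θ_CB gives T_A·a = T_B·b, together with T_A + T_B = T₀.
T_A = T₀·b/(a+b) = 9.430·220/383.0 = 5.417 N·m; T_B = 4.013 N·m.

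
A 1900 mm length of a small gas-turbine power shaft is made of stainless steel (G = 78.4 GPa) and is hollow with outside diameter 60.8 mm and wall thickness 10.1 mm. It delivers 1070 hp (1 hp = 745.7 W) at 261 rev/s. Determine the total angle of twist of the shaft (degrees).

ω = 2π·261 = 1640 rad/s, so T = P/ω = 1070×745.7 / 1640 = 486.6 N·m.
J = π(d_o⁴ − d_i⁴)/32 = π(0.0608⁴ − 0.0406⁴)/32 = 1.075×10^-6 m⁴.
θ = T·L/(G·J) = 486.6 × 1.90 / (78.4×10⁹ × 1.075×10^-6) = 0.01097 rad.

0.629°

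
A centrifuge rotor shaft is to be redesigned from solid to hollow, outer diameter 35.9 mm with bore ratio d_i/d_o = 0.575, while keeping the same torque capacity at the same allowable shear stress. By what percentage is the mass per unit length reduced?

Equal τ_max and T ⇒ the solid shaft needs d_s³ = d_o³(1−k⁴), so d_s = 35.9·(1−0.575⁴)^(1/3) = 34.54 mm.
Area ratio A_h/A_s = d_o²(1−k²)/d_s² = (1−k²)/(1−k⁴)^(2/3) = 0.7231.
Mass saving = 1 − 0.7231 = 27.7 %.

27.7 %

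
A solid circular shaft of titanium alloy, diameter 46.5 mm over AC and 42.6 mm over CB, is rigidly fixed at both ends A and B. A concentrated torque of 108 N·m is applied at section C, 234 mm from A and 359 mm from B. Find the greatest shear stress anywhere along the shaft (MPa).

Compatibility: T_A·a/J_AC = T_B·b/J_CB with T_A + T_B = T₀.
J_AC = 4.59×10^-7 m⁴, J_CB = 3.23×10^-7 m⁴, so T_A = T₀·(J_AC/a)/((J_AC/a)+(J_CB/b)) = 74.02 N·m, T_B = 33.98 N·m.
τ in each portion: τ_AC = 3.75×10^6 Pa, τ_CB = 2.24×10^6 Pa; maximum is in AC.
τ_max = T_AC·r/J = 74.02·0.0232/4.59×10^-7 = 3.749×10^6 Pa.

3.75 MPa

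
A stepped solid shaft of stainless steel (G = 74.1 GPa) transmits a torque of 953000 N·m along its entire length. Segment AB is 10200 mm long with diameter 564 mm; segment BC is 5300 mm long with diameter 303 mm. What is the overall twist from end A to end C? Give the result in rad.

J_AB = π(0.564)⁴/32 = 9.93×10^-3 m⁴; J_BC = π(0.303)⁴/32 = 8.28×10^-4 m⁴.
θ = (T/G)·Σ L_i/J_i = (953000/74.1×10⁹)·(10.2/9.93×10^-3 + 5.30/8.28×10^-4) = 0.09558 rad.

0.0956 rad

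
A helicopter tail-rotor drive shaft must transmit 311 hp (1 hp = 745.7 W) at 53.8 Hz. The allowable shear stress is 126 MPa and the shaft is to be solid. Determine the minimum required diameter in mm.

ω = 2π·53.8 = 338.0 rad/s, so T = P/ω = 311×745.7 / 338.0 = 686.1 N·m.
For a solid shaft τ_max = 16T/(πd³), so d = (16T/(π τ_allow))^(1/3) = (16·686.1/(π·1.26×10^8))^(1/3) = 0.03027 m.

30.3 mm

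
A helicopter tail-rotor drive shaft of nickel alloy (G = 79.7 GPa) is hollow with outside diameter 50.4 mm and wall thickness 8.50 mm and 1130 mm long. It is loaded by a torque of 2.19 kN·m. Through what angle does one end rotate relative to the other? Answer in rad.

J = π(d_o⁴ − d_i⁴)/32 = π(0.0504⁴ − 0.0334⁴)/32 = 5.113×10^-7 m⁴.
θ = T·L/(G·J) = 2190 × 1.13 / (79.7×10⁹ × 5.113×10^-7) = 0.06073 rad.

0.0607 rad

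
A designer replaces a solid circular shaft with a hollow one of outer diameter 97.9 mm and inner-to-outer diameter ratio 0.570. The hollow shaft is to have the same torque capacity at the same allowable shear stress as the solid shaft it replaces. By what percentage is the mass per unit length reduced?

Equal τ_max and T ⇒ the solid shaft needs d_s³ = d_o³(1−k⁴), so d_s = 97.9·(1−0.570⁴)^(1/3) = 94.33 mm.
Area ratio A_h/A_s = d_o²(1−k²)/d_s² = (1−k²)/(1−k⁴)^(2/3) = 0.7272.
Mass saving = 1 − 0.7272 = 27.3 %.

27.3 %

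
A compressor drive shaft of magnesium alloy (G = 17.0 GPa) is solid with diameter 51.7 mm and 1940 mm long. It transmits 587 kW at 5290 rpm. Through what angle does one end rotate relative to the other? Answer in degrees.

ω = 2π·5290/60 = 554.0 rad/s, so T = P/ω = 587×10³ / 554.0 = 1060 N·m.
J = πd⁴/32 = π(0.0517)⁴/32 = 7.014×10^-7 m⁴.
θ = T·L/(G·J) = 1060 × 1.94 / (17.0×10⁹ × 7.014×10^-7) = 0.1724 rad.

9.88°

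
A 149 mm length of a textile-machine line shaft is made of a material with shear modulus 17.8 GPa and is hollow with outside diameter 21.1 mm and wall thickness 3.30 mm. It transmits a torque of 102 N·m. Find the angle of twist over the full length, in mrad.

J = π(d_o⁴ − d_i⁴)/32 = π(0.0211⁴ − 0.0145⁴)/32 = 1.512×10^-8 m⁴.
θ = T·L/(G·J) = 102.0 × 0.149 / (17.8×10⁹ × 1.512×10^-8) = 0.05647 rad.

56.5 mrad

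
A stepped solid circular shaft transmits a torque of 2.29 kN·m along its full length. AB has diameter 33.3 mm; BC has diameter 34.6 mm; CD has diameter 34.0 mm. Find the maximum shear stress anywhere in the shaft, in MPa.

316 MPa

Under the same torque, τ_max = 16T/(πd³) is largest where d is smallest — segment AB (d = 33.3 mm).
τ_max = 16·2290/(π·(0.0333)³) = 3.158×10^8 Pa.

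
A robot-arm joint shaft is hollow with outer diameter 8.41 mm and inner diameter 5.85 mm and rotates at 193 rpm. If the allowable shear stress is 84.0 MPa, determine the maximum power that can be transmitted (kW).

0.152 kW

J = π(d_o⁴ − d_i⁴)/32 = π(0.00841⁴ − 0.00585⁴)/32 = 3.761×10^-10 m⁴.
T_max = τ_allow·J/r = 8.40×10^7 × 3.761×10^-10 / 0.00421 = 7.514 N·m.
ω = 2π·193/60 = 20.21 rad/s, so P_max = T_max·ω = 151.9 W.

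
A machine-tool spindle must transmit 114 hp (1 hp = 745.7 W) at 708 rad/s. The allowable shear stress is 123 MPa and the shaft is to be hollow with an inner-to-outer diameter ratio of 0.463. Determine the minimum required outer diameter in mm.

17.3 mm

ω = 708 rad/s, so T = P/ω = 114×745.7 / 708.0 = 120.1 N·m.
For a hollow shaft with d_i/d_o = 0.463: τ_max = 16T/(π d_o³ (1−k⁴)), so d_o = [16T/(π τ_allow (1−k⁴))]^(1/3) = [16·120.1/(π·1.23×10^8·0.9540)]^(1/3) = 0.01734 m.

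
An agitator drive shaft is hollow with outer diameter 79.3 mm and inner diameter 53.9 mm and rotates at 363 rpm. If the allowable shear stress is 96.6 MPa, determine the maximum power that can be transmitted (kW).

J = π(d_o⁴ − d_i⁴)/32 = π(0.0793⁴ − 0.0539⁴)/32 = 3.054×10^-6 m⁴.
T_max = τ_allow·J/r = 9.66×10^7 × 3.054×10^-6 / 0.0396 = 7440 N·m.
ω = 2π·363/60 = 38.01 rad/s, so P_max = T_max·ω = 2.828×10^5 W.

283 kW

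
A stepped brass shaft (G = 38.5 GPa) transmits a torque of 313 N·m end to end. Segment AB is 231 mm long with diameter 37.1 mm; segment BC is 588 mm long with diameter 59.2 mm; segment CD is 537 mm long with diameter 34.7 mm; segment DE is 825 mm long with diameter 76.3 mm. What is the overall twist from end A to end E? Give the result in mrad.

J_AB = π(0.0371)⁴/32 = 1.86×10^-7 m⁴; J_BC = π(0.0592)⁴/32 = 1.21×10^-6 m⁴; J_CD = π(0.0347)⁴/32 = 1.42×10^-7 m⁴; J_DE = π(0.0763)⁴/32 = 3.33×10^-6 m⁴.
θ = (T/G)·Σ L_i/J_i = (313.0/38.5×10⁹)·(0.231/1.86×10^-7 + 0.588/1.21×10^-6 + 0.537/1.42×10^-7 + 0.825/3.33×10^-6) = 0.04675 rad.

46.7 mrad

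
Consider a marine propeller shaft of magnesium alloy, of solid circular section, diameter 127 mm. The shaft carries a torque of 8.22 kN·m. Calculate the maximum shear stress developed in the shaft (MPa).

20.4 MPa

J = πd⁴/32 = π(0.127)⁴/32 = 2.554×10^-5 m⁴.
τ_max = T·r/J = 8220 × 0.0635 / 2.554×10^-5 = 2.044×10^7 Pa.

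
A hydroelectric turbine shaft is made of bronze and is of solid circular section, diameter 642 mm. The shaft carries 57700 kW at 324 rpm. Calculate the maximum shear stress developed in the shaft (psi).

4750 psi

ω = 2π·324/60 = 33.93 rad/s, so T = P/ω = 57700×10³ / 33.93 = 1.701e6 N·m.
J = πd⁴/32 = π(0.642)⁴/32 = 0.01668 m⁴.
τ_max = T·r/J = 1.701e6 × 0.321 / 0.01668 = 3.273×10^7 Pa.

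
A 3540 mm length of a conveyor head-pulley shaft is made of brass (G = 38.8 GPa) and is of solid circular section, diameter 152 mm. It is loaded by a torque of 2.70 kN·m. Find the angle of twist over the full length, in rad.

0.00470 rad

J = πd⁴/32 = π(0.152)⁴/32 = 5.241×10^-5 m⁴.
θ = T·L/(G·J) = 2700 × 3.54 / (38.8×10⁹ × 5.241×10^-5) = 4.701×10^-3 rad.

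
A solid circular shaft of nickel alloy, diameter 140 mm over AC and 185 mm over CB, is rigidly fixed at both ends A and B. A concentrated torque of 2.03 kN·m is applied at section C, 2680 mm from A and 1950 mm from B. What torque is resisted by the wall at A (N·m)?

Compatibility: T_A·a/J_AC = T_B·b/J_CB with T_A + T_B = T₀.
J_AC = 3.77×10^-5 m⁴, J_CB = 1.15×10^-4 m⁴, so T_A = T₀·(J_AC/a)/((J_AC/a)+(J_CB/b)) = 391.1 N·m, T_B = 1639 N·m.

391 N·m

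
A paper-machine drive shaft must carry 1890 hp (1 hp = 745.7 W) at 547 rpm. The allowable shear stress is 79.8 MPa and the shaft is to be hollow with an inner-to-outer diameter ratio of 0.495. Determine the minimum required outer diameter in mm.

ω = 2π·547/60 = 57.28 rad/s, so T = P/ω = 1890×745.7 / 57.28 = 24600 N·m.
For a hollow shaft with d_i/d_o = 0.495: τ_max = 16T/(π d_o³ (1−k⁴)), so d_o = [16T/(π τ_allow (1−k⁴))]^(1/3) = [16·24600/(π·7.98×10^7·0.9400)]^(1/3) = 0.1187 m.

119 mm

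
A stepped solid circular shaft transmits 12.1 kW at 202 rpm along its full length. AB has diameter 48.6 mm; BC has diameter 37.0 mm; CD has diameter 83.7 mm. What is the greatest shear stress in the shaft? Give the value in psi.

ω = 2π·202/60 = 21.15 rad/s, so T = P/ω = 12.1×10³ / 21.15 = 572.0 N·m.
Under the same torque, τ_max = 16T/(πd³) is largest where d is smallest — segment BC (d = 37.0 mm).
τ_max = 16·572.0/(π·(0.0370)³) = 5.751×10^7 Pa.

8340 psi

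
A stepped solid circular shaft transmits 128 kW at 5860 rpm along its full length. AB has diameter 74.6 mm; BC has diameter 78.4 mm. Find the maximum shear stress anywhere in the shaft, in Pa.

ω = 2π·5860/60 = 613.7 rad/s, so T = P/ω = 128×10³ / 613.7 = 208.6 N·m.
Under the same torque, τ_max = 16T/(πd³) is largest where d is smallest — segment AB (d = 74.6 mm).
τ_max = 16·208.6/(π·(0.0746)³) = 2.559×10^6 Pa.

2.56e6 Pa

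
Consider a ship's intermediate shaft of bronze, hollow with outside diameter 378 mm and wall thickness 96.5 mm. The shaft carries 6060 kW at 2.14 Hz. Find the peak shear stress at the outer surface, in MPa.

45.1 MPa

ω = 2π·2.14 = 13.45 rad/s, so T = P/ω = 6060×10³ / 13.45 = 450700 N·m.
J = π(d_o⁴ − d_i⁴)/32 = π(0.378⁴ − 0.185⁴)/32 = 1.889×10^-3 m⁴.
τ_max = T·r/J = 450700 × 0.189 / 1.889×10^-3 = 4.509×10^7 Pa.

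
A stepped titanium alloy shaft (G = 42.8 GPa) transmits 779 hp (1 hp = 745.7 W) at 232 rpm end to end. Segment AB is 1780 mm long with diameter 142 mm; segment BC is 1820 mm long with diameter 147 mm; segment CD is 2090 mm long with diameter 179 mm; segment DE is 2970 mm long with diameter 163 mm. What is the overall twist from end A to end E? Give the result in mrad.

82.6 mrad

ω = 2π·232/60 = 24.29 rad/s, so T = P/ω = 779×745.7 / 24.29 = 23910 N·m.
J_AB = π(0.142)⁴/32 = 3.99×10^-5 m⁴; J_BC = π(0.147)⁴/32 = 4.58×10^-5 m⁴; J_CD = π(0.179)⁴/32 = 1.01×10^-4 m⁴; J_DE = π(0.163)⁴/32 = 6.93×10^-5 m⁴.
θ = (T/G)·Σ L_i/J_i = (23910/42.8×10⁹)·(1.78/3.99×10^-5 + 1.82/4.58×10^-5 + 2.09/1.01×10^-4 + 2.97/6.93×10^-5) = 0.08262 rad.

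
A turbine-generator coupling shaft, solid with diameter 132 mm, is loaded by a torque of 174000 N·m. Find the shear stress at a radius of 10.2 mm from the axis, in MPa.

59.5 MPa

J = πd⁴/32 = π(0.132)⁴/32 = 2.981×10^-5 m⁴.
Shear stress varies linearly with radius: τ = T·r/J = 174000 × 0.0102 / 2.981×10^-5 = 5.955×10^7 Pa.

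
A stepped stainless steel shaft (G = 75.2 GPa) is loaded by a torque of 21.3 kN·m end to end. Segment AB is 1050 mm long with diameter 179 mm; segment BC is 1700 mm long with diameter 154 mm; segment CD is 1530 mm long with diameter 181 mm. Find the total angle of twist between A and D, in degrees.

J_AB = π(0.179)⁴/32 = 1.01×10^-4 m⁴; J_BC = π(0.154)⁴/32 = 5.52×10^-5 m⁴; J_CD = π(0.181)⁴/32 = 1.05×10^-4 m⁴.
θ = (T/G)·Σ L_i/J_i = (21300/75.2×10⁹)·(1.05/1.01×10^-4 + 1.70/5.52×10^-5 + 1.53/1.05×10^-4) = 0.01578 rad.

0.904°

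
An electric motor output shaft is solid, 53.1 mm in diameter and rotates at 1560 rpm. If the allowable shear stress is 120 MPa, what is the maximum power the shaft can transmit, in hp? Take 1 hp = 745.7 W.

773 hp

J = πd⁴/32 = π(0.0531)⁴/32 = 7.805×10^-7 m⁴.
T_max = τ_allow·J/r = 1.20×10^8 × 7.805×10^-7 / 0.0266 = 3528 N·m.
ω = 2π·1560/60 = 163.4 rad/s, so P_max = T_max·ω = 5.763×10^5 W.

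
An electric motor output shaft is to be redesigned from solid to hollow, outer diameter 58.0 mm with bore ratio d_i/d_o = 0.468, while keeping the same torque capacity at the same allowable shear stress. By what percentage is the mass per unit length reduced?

Equal τ_max and T ⇒ the solid shaft needs d_s³ = d_o³(1−k⁴), so d_s = 58.0·(1−0.468⁴)^(1/3) = 57.06 mm.
Area ratio A_h/A_s = d_o²(1−k²)/d_s² = (1−k²)/(1−k⁴)^(2/3) = 0.8070.
Mass saving = 1 − 0.8070 = 19.3 %.

19.3 %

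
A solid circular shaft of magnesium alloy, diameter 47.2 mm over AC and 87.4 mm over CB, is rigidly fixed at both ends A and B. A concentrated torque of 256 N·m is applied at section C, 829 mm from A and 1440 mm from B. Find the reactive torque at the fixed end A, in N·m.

33.0 N·m

Compatibility: T_A·a/J_AC = T_B·b/J_CB with T_A + T_B = T₀.
J_AC = 4.87×10^-7 m⁴, J_CB = 5.73×10^-6 m⁴, so T_A = T₀·(J_AC/a)/((J_AC/a)+(J_CB/b)) = 32.96 N·m, T_B = 223.0 N·m.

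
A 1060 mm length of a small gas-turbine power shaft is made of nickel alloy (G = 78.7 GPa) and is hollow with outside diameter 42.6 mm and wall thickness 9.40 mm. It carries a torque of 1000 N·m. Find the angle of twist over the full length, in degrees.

J = π(d_o⁴ − d_i⁴)/32 = π(0.0426⁴ − 0.0238⁴)/32 = 2.918×10^-7 m⁴.
θ = T·L/(G·J) = 1000 × 1.06 / (78.7×10⁹ × 2.918×10^-7) = 0.04615 rad.

2.64°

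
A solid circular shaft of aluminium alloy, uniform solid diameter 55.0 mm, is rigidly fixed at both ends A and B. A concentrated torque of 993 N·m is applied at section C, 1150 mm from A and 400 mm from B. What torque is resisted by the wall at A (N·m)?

With uniform GJ and both ends fixed, compatibility θ_AC = θ_CB gives T_A·a = T_B·b, together with T_A + T_B = T₀.
T_A = T₀·b/(a+b) = 993.0·400/1550 = 256.3 N·m; T_B = 736.7 N·m.

256 N·m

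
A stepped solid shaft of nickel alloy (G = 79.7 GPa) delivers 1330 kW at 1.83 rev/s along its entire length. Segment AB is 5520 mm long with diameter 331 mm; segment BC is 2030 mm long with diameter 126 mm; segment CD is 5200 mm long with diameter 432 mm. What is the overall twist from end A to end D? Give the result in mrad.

ω = 2π·1.83 = 11.50 rad/s, so T = P/ω = 1330×10³ / 11.50 = 115700 N·m.
J_AB = π(0.331)⁴/32 = 1.18×10^-3 m⁴; J_BC = π(0.126)⁴/32 = 2.47×10^-5 m⁴; J_CD = π(0.432)⁴/32 = 3.42×10^-3 m⁴.
θ = (T/G)·Σ L_i/J_i = (115700/79.7×10⁹)·(5.52/1.18×10^-3 + 2.03/2.47×10^-5 + 5.20/3.42×10^-3) = 0.1281 rad.

128 mrad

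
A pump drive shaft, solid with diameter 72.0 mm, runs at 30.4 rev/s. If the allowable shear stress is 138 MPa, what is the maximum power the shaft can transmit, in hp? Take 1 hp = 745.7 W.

J = πd⁴/32 = π(0.0720)⁴/32 = 2.638×10^-6 m⁴.
T_max = τ_allow·J/r = 1.38×10^8 × 2.638×10^-6 / 0.0360 = 10110 N·m.
ω = 2π·30.4 = 191.0 rad/s, so P_max = T_max·ω = 1.932×10^6 W.

2590 hp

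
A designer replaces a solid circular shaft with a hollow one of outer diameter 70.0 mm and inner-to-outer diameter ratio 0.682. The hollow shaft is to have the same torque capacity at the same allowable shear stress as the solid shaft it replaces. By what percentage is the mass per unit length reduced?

Equal τ_max and T ⇒ the solid shaft needs d_s³ = d_o³(1−k⁴), so d_s = 70.0·(1−0.682⁴)^(1/3) = 64.54 mm.
Area ratio A_h/A_s = d_o²(1−k²)/d_s² = (1−k²)/(1−k⁴)^(2/3) = 0.6293.
Mass saving = 1 − 0.6293 = 37.1 %.

37.1 %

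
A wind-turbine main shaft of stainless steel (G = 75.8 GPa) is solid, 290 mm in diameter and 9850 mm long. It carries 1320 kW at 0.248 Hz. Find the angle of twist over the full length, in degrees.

ω = 2π·0.248 = 1.558 rad/s, so T = P/ω = 1320×10³ / 1.558 = 847100 N·m.
J = πd⁴/32 = π(0.290)⁴/32 = 6.944×10^-4 m⁴.
θ = T·L/(G·J) = 847100 × 9.85 / (75.8×10⁹ × 6.944×10^-4) = 0.1585 rad.

9.08°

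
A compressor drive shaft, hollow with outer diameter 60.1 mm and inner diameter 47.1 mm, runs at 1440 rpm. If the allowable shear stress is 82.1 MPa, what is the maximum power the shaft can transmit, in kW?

329 kW

J = π(d_o⁴ − d_i⁴)/32 = π(0.0601⁴ − 0.0471⁴)/32 = 7.977×10^-7 m⁴.
T_max = τ_allow·J/r = 8.21×10^7 × 7.977×10^-7 / 0.0301 = 2179 N·m.
ω = 2π·1440/60 = 150.8 rad/s, so P_max = T_max·ω = 3.286×10^5 W.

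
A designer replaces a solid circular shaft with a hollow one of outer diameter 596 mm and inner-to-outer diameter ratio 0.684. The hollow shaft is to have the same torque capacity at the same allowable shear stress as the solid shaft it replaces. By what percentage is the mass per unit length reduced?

37.3 %

Equal τ_max and T ⇒ the solid shaft needs d_s³ = d_o³(1−k⁴), so d_s = 596·(1−0.684⁴)^(1/3) = 548.9 mm.
Area ratio A_h/A_s = d_o²(1−k²)/d_s² = (1−k²)/(1−k⁴)^(2/3) = 0.6274.
Mass saving = 1 − 0.6274 = 37.3 %.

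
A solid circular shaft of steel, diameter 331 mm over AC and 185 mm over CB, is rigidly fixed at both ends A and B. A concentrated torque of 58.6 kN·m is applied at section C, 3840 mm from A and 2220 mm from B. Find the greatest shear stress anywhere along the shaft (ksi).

1.02 ksi

Compatibility: T_A·a/J_AC = T_B·b/J_CB with T_A + T_B = T₀.
J_AC = 1.18×10^-3 m⁴, J_CB = 1.15×10^-4 m⁴, so T_A = T₀·(J_AC/a)/((J_AC/a)+(J_CB/b)) = 50140 N·m, T_B = 8463 N·m.
τ in each portion: τ_AC = 7.04×10^6 Pa, τ_CB = 6.81×10^6 Pa; maximum is in AC.
τ_max = T_AC·r/J = 50140·0.166/1.18×10^-3 = 7.041×10^6 Pa.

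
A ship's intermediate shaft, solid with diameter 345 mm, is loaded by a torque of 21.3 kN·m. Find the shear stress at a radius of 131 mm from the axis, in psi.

291 psi

J = πd⁴/32 = π(0.345)⁴/32 = 1.391×10^-3 m⁴.
Shear stress varies linearly with radius: τ = T·r/J = 21300 × 0.131 / 1.391×10^-3 = 2.006×10^6 Pa.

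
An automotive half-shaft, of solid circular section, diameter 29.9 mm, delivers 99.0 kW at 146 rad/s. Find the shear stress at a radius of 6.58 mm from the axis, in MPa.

56.9 MPa

ω = 146 rad/s, so T = P/ω = 99.0×10³ / 146.0 = 678.1 N·m.
J = πd⁴/32 = π(0.0299)⁴/32 = 7.847×10^-8 m⁴.
Shear stress varies linearly with radius: τ = T·r/J = 678.1 × 0.00658 / 7.847×10^-8 = 5.686×10^7 Pa.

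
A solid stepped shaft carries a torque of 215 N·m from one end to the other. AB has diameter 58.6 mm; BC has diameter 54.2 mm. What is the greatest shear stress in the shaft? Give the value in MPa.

6.88 MPa

Under the same torque, τ_max = 16T/(πd³) is largest where d is smallest — segment BC (d = 54.2 mm).
τ_max = 16·215.0/(π·(0.0542)³) = 6.877×10^6 Pa.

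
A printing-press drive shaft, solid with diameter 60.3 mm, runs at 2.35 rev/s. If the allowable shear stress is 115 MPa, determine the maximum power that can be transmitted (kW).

J = πd⁴/32 = π(0.0603)⁴/32 = 1.298×10^-6 m⁴.
T_max = τ_allow·J/r = 1.15×10^8 × 1.298×10^-6 / 0.0301 = 4951 N·m.
ω = 2π·2.35 = 14.77 rad/s, so P_max = T_max·ω = 7.310×10^4 W.

73.1 kW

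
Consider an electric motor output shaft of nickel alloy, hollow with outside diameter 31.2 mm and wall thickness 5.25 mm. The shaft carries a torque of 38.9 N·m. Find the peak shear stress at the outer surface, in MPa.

8.09 MPa

J = π(d_o⁴ − d_i⁴)/32 = π(0.0312⁴ − 0.0207⁴)/32 = 7.500×10^-8 m⁴.
τ_max = T·r/J = 38.90 × 0.0156 / 7.500×10^-8 = 8.091×10^6 Pa.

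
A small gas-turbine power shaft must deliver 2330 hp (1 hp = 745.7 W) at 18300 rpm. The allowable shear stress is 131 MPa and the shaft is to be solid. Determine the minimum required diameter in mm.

ω = 2π·18300/60 = 1916 rad/s, so T = P/ω = 2330×745.7 / 1916 = 906.7 N·m.
For a solid shaft τ_max = 16T/(πd³), so d = (16T/(π τ_allow))^(1/3) = (16·906.7/(π·1.31×10^8))^(1/3) = 0.03279 m.

32.8 mm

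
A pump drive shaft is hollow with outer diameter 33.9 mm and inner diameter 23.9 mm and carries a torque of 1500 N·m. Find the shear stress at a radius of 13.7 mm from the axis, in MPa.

J = π(d_o⁴ − d_i⁴)/32 = π(0.0339⁴ − 0.0239⁴)/32 = 9.763×10^-8 m⁴.
Shear stress varies linearly with radius: τ = T·r/J = 1500 × 0.0137 / 9.763×10^-8 = 2.105×10^8 Pa.

210 MPa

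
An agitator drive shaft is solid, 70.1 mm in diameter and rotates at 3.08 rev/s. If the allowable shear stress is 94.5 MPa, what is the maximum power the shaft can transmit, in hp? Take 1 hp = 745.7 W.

166 hp

J = πd⁴/32 = π(0.0701)⁴/32 = 2.371×10^-6 m⁴.
T_max = τ_allow·J/r = 9.45×10^7 × 2.371×10^-6 / 0.0350 = 6392 N·m.
ω = 2π·3.08 = 19.35 rad/s, so P_max = T_max·ω = 1.237×10^5 W.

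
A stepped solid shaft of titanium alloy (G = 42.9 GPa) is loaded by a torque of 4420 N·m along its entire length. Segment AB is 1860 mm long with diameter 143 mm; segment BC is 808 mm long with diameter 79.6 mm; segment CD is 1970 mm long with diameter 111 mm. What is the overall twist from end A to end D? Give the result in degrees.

2.26°

J_AB = π(0.143)⁴/32 = 4.11×10^-5 m⁴; J_BC = π(0.0796)⁴/32 = 3.94×10^-6 m⁴; J_CD = π(0.111)⁴/32 = 1.49×10^-5 m⁴.
θ = (T/G)·Σ L_i/J_i = (4420/42.9×10⁹)·(1.86/4.11×10^-5 + 0.808/3.94×10^-6 + 1.97/1.49×10^-5) = 0.03941 rad.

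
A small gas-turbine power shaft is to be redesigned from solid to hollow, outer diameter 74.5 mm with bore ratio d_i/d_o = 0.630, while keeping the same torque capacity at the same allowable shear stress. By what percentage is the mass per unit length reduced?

32.4 %

Equal τ_max and T ⇒ the solid shaft needs d_s³ = d_o³(1−k⁴), so d_s = 74.5·(1−0.630⁴)^(1/3) = 70.36 mm.
Area ratio A_h/A_s = d_o²(1−k²)/d_s² = (1−k²)/(1−k⁴)^(2/3) = 0.6761.
Mass saving = 1 − 0.6761 = 32.4 %.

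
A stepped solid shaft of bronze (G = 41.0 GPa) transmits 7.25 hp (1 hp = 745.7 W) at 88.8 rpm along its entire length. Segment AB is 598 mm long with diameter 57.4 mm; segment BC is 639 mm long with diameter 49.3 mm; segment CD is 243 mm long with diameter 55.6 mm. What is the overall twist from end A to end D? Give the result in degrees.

ω = 2π·88.8/60 = 9.299 rad/s, so T = P/ω = 7.25×745.7 / 9.299 = 581.4 N·m.
J_AB = π(0.0574)⁴/32 = 1.07×10^-6 m⁴; J_BC = π(0.0493)⁴/32 = 5.80×10^-7 m⁴; J_CD = π(0.0556)⁴/32 = 9.38×10^-7 m⁴.
θ = (T/G)·Σ L_i/J_i = (581.4/41.0×10⁹)·(0.598/1.07×10^-6 + 0.639/5.80×10^-7 + 0.243/9.38×10^-7) = 0.02725 rad.

1.56°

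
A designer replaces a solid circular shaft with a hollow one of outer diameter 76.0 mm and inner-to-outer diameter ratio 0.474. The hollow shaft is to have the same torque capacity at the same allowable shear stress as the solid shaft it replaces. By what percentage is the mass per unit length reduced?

19.7 %

Equal τ_max and T ⇒ the solid shaft needs d_s³ = d_o³(1−k⁴), so d_s = 76.0·(1−0.474⁴)^(1/3) = 74.70 mm.
Area ratio A_h/A_s = d_o²(1−k²)/d_s² = (1−k²)/(1−k⁴)^(2/3) = 0.8026.
Mass saving = 1 − 0.8026 = 19.7 %.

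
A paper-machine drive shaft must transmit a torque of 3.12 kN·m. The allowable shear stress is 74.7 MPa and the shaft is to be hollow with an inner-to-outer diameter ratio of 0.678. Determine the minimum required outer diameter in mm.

For a hollow shaft with d_i/d_o = 0.678: τ_max = 16T/(π d_o³ (1−k⁴)), so d_o = [16T/(π τ_allow (1−k⁴))]^(1/3) = [16·3120/(π·7.47×10^7·0.7887)]^(1/3) = 0.06461 m.

64.6 mm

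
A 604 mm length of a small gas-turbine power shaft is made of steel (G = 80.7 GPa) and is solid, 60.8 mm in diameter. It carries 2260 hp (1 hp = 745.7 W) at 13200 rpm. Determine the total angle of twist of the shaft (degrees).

ω = 2π·13200/60 = 1382 rad/s, so T = P/ω = 2260×745.7 / 1382 = 1219 N·m.
J = πd⁴/32 = π(0.0608)⁴/32 = 1.342×10^-6 m⁴.
θ = T·L/(G·J) = 1219 × 0.604 / (80.7×10⁹ × 1.342×10^-6) = 6.802×10^-3 rad.

0.390°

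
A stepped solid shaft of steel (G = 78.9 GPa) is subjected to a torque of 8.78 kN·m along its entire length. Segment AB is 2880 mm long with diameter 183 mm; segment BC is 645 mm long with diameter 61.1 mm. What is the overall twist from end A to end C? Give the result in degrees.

J_AB = π(0.183)⁴/32 = 1.10×10^-4 m⁴; J_BC = π(0.0611)⁴/32 = 1.37×10^-6 m⁴.
θ = (T/G)·Σ L_i/J_i = (8780/78.9×10⁹)·(2.88/1.10×10^-4 + 0.645/1.37×10^-6) = 0.05537 rad.

3.17°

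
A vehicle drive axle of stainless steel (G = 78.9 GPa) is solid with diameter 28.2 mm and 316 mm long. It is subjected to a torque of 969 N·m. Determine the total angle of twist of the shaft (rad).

J = πd⁴/32 = π(0.0282)⁴/32 = 6.209×10^-8 m⁴.
θ = T·L/(G·J) = 969.0 × 0.316 / (78.9×10⁹ × 6.209×10^-8) = 0.06251 rad.

0.0625 rad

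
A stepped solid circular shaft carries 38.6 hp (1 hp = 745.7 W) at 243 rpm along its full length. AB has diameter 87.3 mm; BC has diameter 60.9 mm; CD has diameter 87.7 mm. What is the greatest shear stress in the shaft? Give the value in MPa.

25.5 MPa

ω = 2π·243/60 = 25.45 rad/s, so T = P/ω = 38.6×745.7 / 25.45 = 1131 N·m.
Under the same torque, τ_max = 16T/(πd³) is largest where d is smallest — segment BC (d = 60.9 mm).
τ_max = 16·1131/(π·(0.0609)³) = 2.551×10^7 Pa.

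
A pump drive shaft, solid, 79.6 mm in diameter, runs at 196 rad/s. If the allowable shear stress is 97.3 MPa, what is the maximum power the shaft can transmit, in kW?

1890 kW

J = πd⁴/32 = π(0.0796)⁴/32 = 3.941×10^-6 m⁴.
T_max = τ_allow·J/r = 9.73×10^7 × 3.941×10^-6 / 0.0398 = 9636 N·m.
ω = 196 rad/s, so P_max = T_max·ω = 1.889×10^6 W.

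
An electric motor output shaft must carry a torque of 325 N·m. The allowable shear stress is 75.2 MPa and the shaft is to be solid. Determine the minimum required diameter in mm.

For a solid shaft τ_max = 16T/(πd³), so d = (16T/(π τ_allow))^(1/3) = (16·325.0/(π·7.52×10^7))^(1/3) = 0.02802 m.

28.0 mm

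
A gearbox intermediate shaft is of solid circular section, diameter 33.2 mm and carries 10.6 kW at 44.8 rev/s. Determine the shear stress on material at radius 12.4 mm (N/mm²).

ω = 2π·44.8 = 281.5 rad/s, so T = P/ω = 10.6×10³ / 281.5 = 37.66 N·m.
J = πd⁴/32 = π(0.0332)⁴/32 = 1.193×10^-7 m⁴.
Shear stress varies linearly with radius: τ = T·r/J = 37.66 × 0.0124 / 1.193×10^-7 = 3.915×10^6 Pa.

3.91 N/mm²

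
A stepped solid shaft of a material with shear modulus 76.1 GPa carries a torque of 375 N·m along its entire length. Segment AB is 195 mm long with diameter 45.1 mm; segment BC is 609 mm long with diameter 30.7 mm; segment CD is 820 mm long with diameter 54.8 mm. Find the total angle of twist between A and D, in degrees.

2.37°

J_AB = π(0.0451)⁴/32 = 4.06×10^-7 m⁴; J_BC = π(0.0307)⁴/32 = 8.72×10^-8 m⁴; J_CD = π(0.0548)⁴/32 = 8.85×10^-7 m⁴.
θ = (T/G)·Σ L_i/J_i = (375.0/76.1×10⁹)·(0.195/4.06×10^-7 + 0.609/8.72×10^-8 + 0.820/8.85×10^-7) = 0.04134 rad.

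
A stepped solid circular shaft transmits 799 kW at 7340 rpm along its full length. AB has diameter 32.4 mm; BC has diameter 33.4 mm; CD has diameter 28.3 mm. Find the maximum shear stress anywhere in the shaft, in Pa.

2.34e8 Pa

ω = 2π·7340/60 = 768.6 rad/s, so T = P/ω = 799×10³ / 768.6 = 1039 N·m.
Under the same torque, τ_max = 16T/(πd³) is largest where d is smallest — segment CD (d = 28.3 mm).
τ_max = 16·1039/(π·(0.0283)³) = 2.336×10^8 Pa.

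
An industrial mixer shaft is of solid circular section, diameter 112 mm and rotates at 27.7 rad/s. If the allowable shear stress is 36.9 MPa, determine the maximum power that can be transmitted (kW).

282 kW

J = πd⁴/32 = π(0.112)⁴/32 = 1.545×10^-5 m⁴.
T_max = τ_allow·J/r = 3.69×10^7 × 1.545×10^-5 / 0.0560 = 10180 N·m.
ω = 27.7 rad/s, so P_max = T_max·ω = 2.820×10^5 W.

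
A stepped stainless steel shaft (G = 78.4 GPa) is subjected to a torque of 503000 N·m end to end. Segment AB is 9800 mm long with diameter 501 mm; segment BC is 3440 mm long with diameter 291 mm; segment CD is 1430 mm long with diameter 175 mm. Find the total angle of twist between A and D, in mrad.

141 mrad

J_AB = π(0.501)⁴/32 = 6.19×10^-3 m⁴; J_BC = π(0.291)⁴/32 = 7.04×10^-4 m⁴; J_CD = π(0.175)⁴/32 = 9.21×10^-5 m⁴.
θ = (T/G)·Σ L_i/J_i = (503000/78.4×10⁹)·(9.80/6.19×10^-3 + 3.44/7.04×10^-4 + 1.43/9.21×10^-5) = 0.1412 rad.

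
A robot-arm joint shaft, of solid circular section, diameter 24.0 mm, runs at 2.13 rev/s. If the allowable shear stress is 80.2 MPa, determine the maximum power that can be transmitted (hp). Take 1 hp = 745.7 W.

J = πd⁴/32 = π(0.0240)⁴/32 = 3.257×10^-8 m⁴.
T_max = τ_allow·J/r = 8.02×10^7 × 3.257×10^-8 / 0.0120 = 217.7 N·m.
ω = 2π·2.13 = 13.38 rad/s, so P_max = T_max·ω = 2913 W.

3.91 hp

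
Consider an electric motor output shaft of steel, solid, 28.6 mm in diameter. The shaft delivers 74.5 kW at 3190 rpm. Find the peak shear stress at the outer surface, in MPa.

48.6 MPa

ω = 2π·3190/60 = 334.1 rad/s, so T = P/ω = 74.5×10³ / 334.1 = 223.0 N·m.
J = πd⁴/32 = π(0.0286)⁴/32 = 6.568×10^-8 m⁴.
τ_max = T·r/J = 223.0 × 0.0143 / 6.568×10^-8 = 4.855×10^7 Pa.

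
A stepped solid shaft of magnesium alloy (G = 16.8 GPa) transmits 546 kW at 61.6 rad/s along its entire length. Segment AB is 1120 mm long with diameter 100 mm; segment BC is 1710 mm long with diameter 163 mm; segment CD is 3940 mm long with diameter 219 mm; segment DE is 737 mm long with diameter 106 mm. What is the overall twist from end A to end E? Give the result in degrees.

ω = 61.6 rad/s, so T = P/ω = 546×10³ / 61.60 = 8864 N·m.
J_AB = π(0.100)⁴/32 = 9.82×10^-6 m⁴; J_BC = π(0.163)⁴/32 = 6.93×10^-5 m⁴; J_CD = π(0.219)⁴/32 = 2.26×10^-4 m⁴; J_DE = π(0.106)⁴/32 = 1.24×10^-5 m⁴.
θ = (T/G)·Σ L_i/J_i = (8864/16.8×10⁹)·(1.12/9.82×10^-6 + 1.71/6.93×10^-5 + 3.94/2.26×10^-4 + 0.737/1.24×10^-5) = 0.1138 rad.

6.52°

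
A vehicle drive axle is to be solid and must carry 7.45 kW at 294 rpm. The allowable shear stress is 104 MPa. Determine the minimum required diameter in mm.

22.8 mm

ω = 2π·294/60 = 30.79 rad/s, so T = P/ω = 7.45×10³ / 30.79 = 242.0 N·m.
For a solid shaft τ_max = 16T/(πd³), so d = (16T/(π τ_allow))^(1/3) = (16·242.0/(π·1.04×10^8))^(1/3) = 0.02280 m.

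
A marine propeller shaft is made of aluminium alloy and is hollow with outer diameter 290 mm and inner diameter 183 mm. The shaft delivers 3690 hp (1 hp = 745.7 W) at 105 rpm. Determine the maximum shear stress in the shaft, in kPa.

ω = 2π·105/60 = 11.00 rad/s, so T = P/ω = 3690×745.7 / 11.00 = 250200 N·m.
J = π(d_o⁴ − d_i⁴)/32 = π(0.290⁴ − 0.183⁴)/32 = 5.843×10^-4 m⁴.
τ_max = T·r/J = 250200 × 0.145 / 5.843×10^-4 = 6.211×10^7 Pa.

62100 kPa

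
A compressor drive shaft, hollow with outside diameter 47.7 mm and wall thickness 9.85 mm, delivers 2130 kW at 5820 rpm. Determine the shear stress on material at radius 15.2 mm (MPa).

ω = 2π·5820/60 = 609.5 rad/s, so T = P/ω = 2130×10³ / 609.5 = 3495 N·m.
J = π(d_o⁴ − d_i⁴)/32 = π(0.0477⁴ − 0.0280⁴)/32 = 4.479×10^-7 m⁴.
Shear stress varies linearly with radius: τ = T·r/J = 3495 × 0.0152 / 4.479×10^-7 = 1.186×10^8 Pa.

119 MPa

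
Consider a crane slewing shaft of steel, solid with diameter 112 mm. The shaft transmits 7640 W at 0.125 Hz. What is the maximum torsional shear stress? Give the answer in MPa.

ω = 2π·0.125 = 0.7854 rad/s, so T = P/ω = 7640 / 0.7854 = 9728 N·m.
J = πd⁴/32 = π(0.112)⁴/32 = 1.545×10^-5 m⁴.
τ_max = T·r/J = 9728 × 0.0560 / 1.545×10^-5 = 3.526×10^7 Pa.

35.3 MPa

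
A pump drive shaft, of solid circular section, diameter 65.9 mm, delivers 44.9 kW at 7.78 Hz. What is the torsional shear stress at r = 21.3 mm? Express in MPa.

ω = 2π·7.78 = 48.88 rad/s, so T = P/ω = 44.9×10³ / 48.88 = 918.5 N·m.
J = πd⁴/32 = π(0.0659)⁴/32 = 1.852×10^-6 m⁴.
Shear stress varies linearly with radius: τ = T·r/J = 918.5 × 0.0213 / 1.852×10^-6 = 1.057×10^7 Pa.

10.6 MPa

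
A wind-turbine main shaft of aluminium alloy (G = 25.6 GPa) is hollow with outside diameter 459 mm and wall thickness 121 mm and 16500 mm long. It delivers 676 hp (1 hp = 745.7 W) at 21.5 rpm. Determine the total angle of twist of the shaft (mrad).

34.9 mrad

ω = 2π·21.5/60 = 2.251 rad/s, so T = P/ω = 676×745.7 / 2.251 = 223900 N·m.
J = π(d_o⁴ − d_i⁴)/32 = π(0.459⁴ − 0.217⁴)/32 = 4.140×10^-3 m⁴.
θ = T·L/(G·J) = 223900 × 16.5 / (25.6×10⁹ × 4.140×10^-3) = 0.03486 rad.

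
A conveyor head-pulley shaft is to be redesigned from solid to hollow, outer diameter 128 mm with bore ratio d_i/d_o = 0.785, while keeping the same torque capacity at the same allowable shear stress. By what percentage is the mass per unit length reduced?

Equal τ_max and T ⇒ the solid shaft needs d_s³ = d_o³(1−k⁴), so d_s = 128·(1−0.785⁴)^(1/3) = 109.2 mm.
Area ratio A_h/A_s = d_o²(1−k²)/d_s² = (1−k²)/(1−k⁴)^(2/3) = 0.5277.
Mass saving = 1 − 0.5277 = 47.2 %.

47.2 %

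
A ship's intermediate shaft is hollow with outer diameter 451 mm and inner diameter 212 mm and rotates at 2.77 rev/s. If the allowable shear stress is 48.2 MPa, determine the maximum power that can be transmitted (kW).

J = π(d_o⁴ − d_i⁴)/32 = π(0.451⁴ − 0.212⁴)/32 = 3.863×10^-3 m⁴.
T_max = τ_allow·J/r = 4.82×10^7 × 3.863×10^-3 / 0.226 = 825800 N·m.
ω = 2π·2.77 = 17.40 rad/s, so P_max = T_max·ω = 1.437×10^7 W.

14400 kW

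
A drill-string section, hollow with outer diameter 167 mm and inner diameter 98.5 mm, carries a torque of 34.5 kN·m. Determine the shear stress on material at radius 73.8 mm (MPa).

J = π(d_o⁴ − d_i⁴)/32 = π(0.167⁴ − 0.0985⁴)/32 = 6.712×10^-5 m⁴.
Shear stress varies linearly with radius: τ = T·r/J = 34500 × 0.0738 / 6.712×10^-5 = 3.793×10^7 Pa.

37.9 MPa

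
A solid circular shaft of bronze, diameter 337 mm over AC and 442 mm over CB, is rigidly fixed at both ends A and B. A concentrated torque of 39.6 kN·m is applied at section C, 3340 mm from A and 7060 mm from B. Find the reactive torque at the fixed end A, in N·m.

16500 N·m

Compatibility: T_A·a/J_AC = T_B·b/J_CB with T_A + T_B = T₀.
J_AC = 1.27×10^-3 m⁴, J_CB = 3.75×10^-3 m⁴, so T_A = T₀·(J_AC/a)/((J_AC/a)+(J_CB/b)) = 16500 N·m, T_B = 23100 N·m.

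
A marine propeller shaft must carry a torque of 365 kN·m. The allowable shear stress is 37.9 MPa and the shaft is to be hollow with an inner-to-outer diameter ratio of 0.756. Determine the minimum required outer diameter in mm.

418 mm

For a hollow shaft with d_i/d_o = 0.756: τ_max = 16T/(π d_o³ (1−k⁴)), so d_o = [16T/(π τ_allow (1−k⁴))]^(1/3) = [16·365000/(π·3.79×10^7·0.6733)]^(1/3) = 0.4176 m.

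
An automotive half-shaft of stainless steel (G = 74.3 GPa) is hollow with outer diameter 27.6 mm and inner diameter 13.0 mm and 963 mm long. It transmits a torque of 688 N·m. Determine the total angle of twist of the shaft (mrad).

165 mrad

J = π(d_o⁴ − d_i⁴)/32 = π(0.0276⁴ − 0.0130⁴)/32 = 5.416×10^-8 m⁴.
θ = T·L/(G·J) = 688.0 × 0.963 / (74.3×10⁹ × 5.416×10^-8) = 0.1646 rad.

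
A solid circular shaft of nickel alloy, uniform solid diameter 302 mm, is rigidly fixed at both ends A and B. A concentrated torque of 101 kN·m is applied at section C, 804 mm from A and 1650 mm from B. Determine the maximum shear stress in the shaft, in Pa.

With uniform GJ and both ends fixed, compatibility θ_AC = θ_CB gives T_A·a = T_B·b, together with T_A + T_B = T₀.
T_A = T₀·b/(a+b) = 101000·1650/2454 = 67910 N·m; T_B = 33090 N·m.
τ in each portion: τ_AC = 1.26×10^7 Pa, τ_CB = 6.12×10^6 Pa; maximum is in AC.
τ_max = T_AC·r/J = 67910·0.151/8.17×10^-4 = 1.256×10^7 Pa.

1.26e7 Pa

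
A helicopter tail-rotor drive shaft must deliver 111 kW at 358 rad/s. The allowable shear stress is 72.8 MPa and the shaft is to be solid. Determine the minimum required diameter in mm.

ω = 358 rad/s, so T = P/ω = 111×10³ / 358.0 = 310.1 N·m.
For a solid shaft τ_max = 16T/(πd³), so d = (16T/(π τ_allow))^(1/3) = (16·310.1/(π·7.28×10^7))^(1/3) = 0.02789 m.

27.9 mm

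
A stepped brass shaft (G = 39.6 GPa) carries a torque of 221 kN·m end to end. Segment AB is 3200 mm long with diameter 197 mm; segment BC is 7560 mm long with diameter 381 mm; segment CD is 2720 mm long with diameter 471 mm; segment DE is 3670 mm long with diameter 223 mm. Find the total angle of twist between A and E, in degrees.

13.1°

J_AB = π(0.197)⁴/32 = 1.48×10^-4 m⁴; J_BC = π(0.381)⁴/32 = 2.07×10^-3 m⁴; J_CD = π(0.471)⁴/32 = 4.83×10^-3 m⁴; J_DE = π(0.223)⁴/32 = 2.43×10^-4 m⁴.
θ = (T/G)·Σ L_i/J_i = (221000/39.6×10⁹)·(3.20/1.48×10^-4 + 7.56/2.07×10^-3 + 2.72/4.83×10^-3 + 3.67/2.43×10^-4) = 0.2287 rad.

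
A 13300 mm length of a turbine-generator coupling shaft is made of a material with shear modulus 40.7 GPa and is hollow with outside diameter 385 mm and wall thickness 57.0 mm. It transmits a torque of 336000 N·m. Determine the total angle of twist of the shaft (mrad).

67.5 mrad

J = π(d_o⁴ − d_i⁴)/32 = π(0.385⁴ − 0.271⁴)/32 = 1.627×10^-3 m⁴.
θ = T·L/(G·J) = 336000 × 13.3 / (40.7×10⁹ × 1.627×10^-3) = 0.06747 rad.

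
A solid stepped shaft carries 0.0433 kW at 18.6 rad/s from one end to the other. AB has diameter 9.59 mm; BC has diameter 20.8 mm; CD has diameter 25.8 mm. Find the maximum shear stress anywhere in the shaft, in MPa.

ω = 18.6 rad/s, so T = P/ω = 0.0433×10³ / 18.60 = 2.328 N·m.
Under the same torque, τ_max = 16T/(πd³) is largest where d is smallest — segment AB (d = 9.59 mm).
τ_max = 16·2.328/(π·(0.00959)³) = 1.344×10^7 Pa.

13.4 MPa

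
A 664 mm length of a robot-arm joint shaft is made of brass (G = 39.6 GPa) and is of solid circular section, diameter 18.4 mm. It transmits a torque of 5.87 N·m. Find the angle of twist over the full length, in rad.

0.00875 rad

J = πd⁴/32 = π(0.0184)⁴/32 = 1.125×10^-8 m⁴.
θ = T·L/(G·J) = 5.870 × 0.664 / (39.6×10⁹ × 1.125×10^-8) = 8.747×10^-3 rad.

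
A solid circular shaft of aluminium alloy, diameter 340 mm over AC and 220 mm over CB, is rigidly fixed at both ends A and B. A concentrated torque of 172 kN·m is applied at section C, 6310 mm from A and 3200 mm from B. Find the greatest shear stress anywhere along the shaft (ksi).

Compatibility: T_A·a/J_AC = T_B·b/J_CB with T_A + T_B = T₀.
J_AC = 1.31×10^-3 m⁴, J_CB = 2.30×10^-4 m⁴, so T_A = T₀·(J_AC/a)/((J_AC/a)+(J_CB/b)) = 127800 N·m, T_B = 44180 N·m.
τ in each portion: τ_AC = 1.66×10^7 Pa, τ_CB = 2.11×10^7 Pa; maximum is in CB.
τ_max = T_CB·r/J = 44180·0.110/2.30×10^-4 = 2.113×10^7 Pa.

3.06 ksi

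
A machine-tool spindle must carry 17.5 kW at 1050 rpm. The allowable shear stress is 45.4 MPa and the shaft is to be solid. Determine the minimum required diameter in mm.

ω = 2π·1050/60 = 110.0 rad/s, so T = P/ω = 17.5×10³ / 110.0 = 159.2 N·m.
For a solid shaft τ_max = 16T/(πd³), so d = (16T/(π τ_allow))^(1/3) = (16·159.2/(π·4.54×10^7))^(1/3) = 0.02614 m.

26.1 mm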